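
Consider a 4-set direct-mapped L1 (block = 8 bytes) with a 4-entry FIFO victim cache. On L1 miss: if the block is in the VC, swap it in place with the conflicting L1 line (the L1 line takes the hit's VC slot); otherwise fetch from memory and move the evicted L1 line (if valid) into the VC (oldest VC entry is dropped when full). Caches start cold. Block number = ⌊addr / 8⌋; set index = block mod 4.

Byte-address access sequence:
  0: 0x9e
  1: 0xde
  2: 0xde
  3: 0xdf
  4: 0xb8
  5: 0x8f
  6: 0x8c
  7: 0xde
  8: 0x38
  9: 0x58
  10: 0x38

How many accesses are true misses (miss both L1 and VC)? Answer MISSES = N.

#0 0x9e→b19/s3 MISS; vc=[]
#1 0xde→b27/s3 MISS; vc=[19]
#2 0xde→b27/s3 L1-HIT; vc=[19]
#3 0xdf→b27/s3 L1-HIT; vc=[19]
#4 0xb8→b23/s3 MISS; vc=[19,27]
#5 0x8f→b17/s1 MISS; vc=[19,27]
#6 0x8c→b17/s1 L1-HIT; vc=[19,27]
#7 0xde→b27/s3 VC-HIT; vc=[19,23]
#8 0x38→b7/s3 MISS; vc=[19,23,27]
#9 0x58→b11/s3 MISS; vc=[19,23,27,7]
#10 0x38→b7/s3 VC-HIT; vc=[19,23,27,11]

MISSES = 6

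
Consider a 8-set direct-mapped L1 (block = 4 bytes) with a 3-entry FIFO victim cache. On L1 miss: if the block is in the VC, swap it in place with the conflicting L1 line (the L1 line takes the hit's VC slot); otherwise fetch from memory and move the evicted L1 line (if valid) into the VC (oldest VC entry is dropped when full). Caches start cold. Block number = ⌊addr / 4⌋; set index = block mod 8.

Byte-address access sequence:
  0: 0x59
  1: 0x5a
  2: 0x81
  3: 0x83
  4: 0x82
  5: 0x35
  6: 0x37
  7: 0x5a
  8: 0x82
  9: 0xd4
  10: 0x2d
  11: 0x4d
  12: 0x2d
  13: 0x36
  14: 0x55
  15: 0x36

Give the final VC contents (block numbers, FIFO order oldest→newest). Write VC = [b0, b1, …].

VC = [53, 19, 21]

  [0] addr=0x59 blk=22 s=6: MISS | VC []
  [1] addr=0x5a blk=22 s=6: L1-HIT | VC []
  [2] addr=0x81 blk=32 s=0: MISS | VC []
  [3] addr=0x83 blk=32 s=0: L1-HIT | VC []
  [4] addr=0x82 blk=32 s=0: L1-HIT | VC []
  [5] addr=0x35 blk=13 s=5: MISS | VC []
  [6] addr=0x37 blk=13 s=5: L1-HIT | VC []
  [7] addr=0x5a blk=22 s=6: L1-HIT | VC []
  [8] addr=0x82 blk=32 s=0: L1-HIT | VC []
  [9] addr=0xd4 blk=53 s=5: MISS | VC [13]
  [10] addr=0x2d blk=11 s=3: MISS | VC [13]
  [11] addr=0x4d blk=19 s=3: MISS | VC [13, 11]
  [12] addr=0x2d blk=11 s=3: VC-HIT | VC [13, 19]
  [13] addr=0x36 blk=13 s=5: VC-HIT | VC [53, 19]
  [14] addr=0x55 blk=21 s=5: MISS | VC [53, 19, 13]
  [15] addr=0x36 blk=13 s=5: VC-HIT | VC [53, 19, 21]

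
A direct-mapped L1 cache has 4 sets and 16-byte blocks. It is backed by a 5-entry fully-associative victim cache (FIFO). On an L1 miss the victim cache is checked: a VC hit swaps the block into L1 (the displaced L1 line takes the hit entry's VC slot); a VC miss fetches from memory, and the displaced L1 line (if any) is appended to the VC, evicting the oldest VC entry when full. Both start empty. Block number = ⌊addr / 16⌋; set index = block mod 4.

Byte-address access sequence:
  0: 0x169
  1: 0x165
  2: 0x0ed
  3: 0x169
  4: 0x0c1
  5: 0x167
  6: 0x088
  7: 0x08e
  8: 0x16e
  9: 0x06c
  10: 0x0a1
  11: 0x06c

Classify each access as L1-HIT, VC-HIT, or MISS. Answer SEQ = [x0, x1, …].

#0 0x169→b22/s2 MISS; vc=[]
#1 0x165→b22/s2 L1-HIT; vc=[]
#2 0xed→b14/s2 MISS; vc=[22]
#3 0x169→b22/s2 VC-HIT; vc=[14]
#4 0xc1→b12/s0 MISS; vc=[14]
#5 0x167→b22/s2 L1-HIT; vc=[14]
#6 0x88→b8/s0 MISS; vc=[14,12]
#7 0x8e→b8/s0 L1-HIT; vc=[14,12]
#8 0x16e→b22/s2 L1-HIT; vc=[14,12]
#9 0x6c→b6/s2 MISS; vc=[14,12,22]
#10 0xa1→b10/s2 MISS; vc=[14,12,22,6]
#11 0x6c→b6/s2 VC-HIT; vc=[14,12,22,10]

SEQ = [MISS, L1-HIT, MISS, VC-HIT, MISS, L1-HIT, MISS, L1-HIT, L1-HIT, MISS, MISS, VC-HIT]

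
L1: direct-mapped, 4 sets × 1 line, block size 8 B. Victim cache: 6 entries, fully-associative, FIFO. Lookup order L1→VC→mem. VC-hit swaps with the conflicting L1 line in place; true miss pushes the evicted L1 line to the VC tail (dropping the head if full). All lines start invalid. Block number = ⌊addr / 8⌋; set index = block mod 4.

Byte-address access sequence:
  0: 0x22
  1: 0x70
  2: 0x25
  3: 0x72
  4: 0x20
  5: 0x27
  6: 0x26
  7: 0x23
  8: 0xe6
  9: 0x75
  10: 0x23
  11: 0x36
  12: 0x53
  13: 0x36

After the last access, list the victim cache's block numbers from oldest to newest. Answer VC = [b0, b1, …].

0: 0x22 (blk 4, set 0) → MISS  vc=[]
1: 0x70 (blk 14, set 2) → MISS  vc=[]
2: 0x25 (blk 4, set 0) → L1-HIT  vc=[]
3: 0x72 (blk 14, set 2) → L1-HIT  vc=[]
4: 0x20 (blk 4, set 0) → L1-HIT  vc=[]
5: 0x27 (blk 4, set 0) → L1-HIT  vc=[]
6: 0x26 (blk 4, set 0) → L1-HIT  vc=[]
7: 0x23 (blk 4, set 0) → L1-HIT  vc=[]
8: 0xe6 (blk 28, set 0) → MISS  vc=[4]
9: 0x75 (blk 14, set 2) → L1-HIT  vc=[4]
10: 0x23 (blk 4, set 0) → VC-HIT  vc=[28]
11: 0x36 (blk 6, set 2) → MISS  vc=[28, 14]
12: 0x53 (blk 10, set 2) → MISS  vc=[28, 14, 6]
13: 0x36 (blk 6, set 2) → VC-HIT  vc=[28, 14, 10]

VC = [28, 14, 10]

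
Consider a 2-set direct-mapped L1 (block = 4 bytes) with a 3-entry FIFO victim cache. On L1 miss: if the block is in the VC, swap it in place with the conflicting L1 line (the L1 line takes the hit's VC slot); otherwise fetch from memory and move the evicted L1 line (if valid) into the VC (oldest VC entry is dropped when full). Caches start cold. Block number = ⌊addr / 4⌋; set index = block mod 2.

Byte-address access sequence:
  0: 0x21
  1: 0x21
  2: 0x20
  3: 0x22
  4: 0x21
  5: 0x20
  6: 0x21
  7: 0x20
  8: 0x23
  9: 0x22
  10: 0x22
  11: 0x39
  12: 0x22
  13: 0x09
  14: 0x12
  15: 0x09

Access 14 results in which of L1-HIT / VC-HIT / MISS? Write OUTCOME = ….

#0 0x21→b8/s0 MISS; vc=[]
#1 0x21→b8/s0 L1-HIT; vc=[]
#2 0x20→b8/s0 L1-HIT; vc=[]
#3 0x22→b8/s0 L1-HIT; vc=[]
#4 0x21→b8/s0 L1-HIT; vc=[]
#5 0x20→b8/s0 L1-HIT; vc=[]
#6 0x21→b8/s0 L1-HIT; vc=[]
#7 0x20→b8/s0 L1-HIT; vc=[]
#8 0x23→b8/s0 L1-HIT; vc=[]
#9 0x22→b8/s0 L1-HIT; vc=[]
#10 0x22→b8/s0 L1-HIT; vc=[]
#11 0x39→b14/s0 MISS; vc=[8]
#12 0x22→b8/s0 VC-HIT; vc=[14]
#13 0x9→b2/s0 MISS; vc=[14,8]
#14 0x12→b4/s0 MISS; vc=[14,8,2]
#15 0x9→b2/s0 VC-HIT; vc=[14,8,4]

OUTCOME = MISS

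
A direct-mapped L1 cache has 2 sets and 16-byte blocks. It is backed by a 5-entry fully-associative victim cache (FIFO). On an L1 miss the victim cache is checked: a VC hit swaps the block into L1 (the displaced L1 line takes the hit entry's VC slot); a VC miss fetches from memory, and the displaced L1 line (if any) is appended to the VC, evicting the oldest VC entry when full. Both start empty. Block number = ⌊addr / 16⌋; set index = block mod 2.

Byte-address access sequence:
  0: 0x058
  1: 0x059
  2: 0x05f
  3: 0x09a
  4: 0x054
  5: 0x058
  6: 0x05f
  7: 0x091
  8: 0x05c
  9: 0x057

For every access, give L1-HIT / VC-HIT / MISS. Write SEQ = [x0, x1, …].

SEQ = [MISS, L1-HIT, L1-HIT, MISS, VC-HIT, L1-HIT, L1-HIT, VC-HIT, VC-HIT, L1-HIT]

#0 0x58→b5/s1 MISS; vc=[]
#1 0x59→b5/s1 L1-HIT; vc=[]
#2 0x5f→b5/s1 L1-HIT; vc=[]
#3 0x9a→b9/s1 MISS; vc=[5]
#4 0x54→b5/s1 VC-HIT; vc=[9]
#5 0x58→b5/s1 L1-HIT; vc=[9]
#6 0x5f→b5/s1 L1-HIT; vc=[9]
#7 0x91→b9/s1 VC-HIT; vc=[5]
#8 0x5c→b5/s1 VC-HIT; vc=[9]
#9 0x57→b5/s1 L1-HIT; vc=[9]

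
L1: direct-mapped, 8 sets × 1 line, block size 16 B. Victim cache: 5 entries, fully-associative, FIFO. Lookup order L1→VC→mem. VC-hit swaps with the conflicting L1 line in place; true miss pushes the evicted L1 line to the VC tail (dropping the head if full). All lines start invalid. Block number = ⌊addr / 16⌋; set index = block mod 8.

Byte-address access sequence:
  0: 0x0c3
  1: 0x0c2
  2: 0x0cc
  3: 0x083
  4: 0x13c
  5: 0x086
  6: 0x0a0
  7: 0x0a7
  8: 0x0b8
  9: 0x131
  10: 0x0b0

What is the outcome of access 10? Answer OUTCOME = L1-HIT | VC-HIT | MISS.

OUTCOME = VC-HIT

#0 0xc3→b12/s4 MISS; vc=[]
#1 0xc2→b12/s4 L1-HIT; vc=[]
#2 0xcc→b12/s4 L1-HIT; vc=[]
#3 0x83→b8/s0 MISS; vc=[]
#4 0x13c→b19/s3 MISS; vc=[]
#5 0x86→b8/s0 L1-HIT; vc=[]
#6 0xa0→b10/s2 MISS; vc=[]
#7 0xa7→b10/s2 L1-HIT; vc=[]
#8 0xb8→b11/s3 MISS; vc=[19]
#9 0x131→b19/s3 VC-HIT; vc=[11]
#10 0xb0→b11/s3 VC-HIT; vc=[19]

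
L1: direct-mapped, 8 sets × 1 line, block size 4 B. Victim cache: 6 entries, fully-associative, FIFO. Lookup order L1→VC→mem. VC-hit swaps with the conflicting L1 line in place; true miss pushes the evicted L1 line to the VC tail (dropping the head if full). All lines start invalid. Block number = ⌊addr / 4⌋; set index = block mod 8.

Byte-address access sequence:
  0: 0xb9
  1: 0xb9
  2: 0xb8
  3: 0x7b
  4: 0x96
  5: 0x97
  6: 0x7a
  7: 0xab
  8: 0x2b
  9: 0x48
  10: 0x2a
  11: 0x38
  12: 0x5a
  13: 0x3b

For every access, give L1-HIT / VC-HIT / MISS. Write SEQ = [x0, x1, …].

SEQ = [MISS, L1-HIT, L1-HIT, MISS, MISS, L1-HIT, L1-HIT, MISS, MISS, MISS, VC-HIT, MISS, MISS, VC-HIT]

#0 0xb9→b46/s6 MISS; vc=[]
#1 0xb9→b46/s6 L1-HIT; vc=[]
#2 0xb8→b46/s6 L1-HIT; vc=[]
#3 0x7b→b30/s6 MISS; vc=[46]
#4 0x96→b37/s5 MISS; vc=[46]
#5 0x97→b37/s5 L1-HIT; vc=[46]
#6 0x7a→b30/s6 L1-HIT; vc=[46]
#7 0xab→b42/s2 MISS; vc=[46]
#8 0x2b→b10/s2 MISS; vc=[46,42]
#9 0x48→b18/s2 MISS; vc=[46,42,10]
#10 0x2a→b10/s2 VC-HIT; vc=[46,42,18]
#11 0x38→b14/s6 MISS; vc=[46,42,18,30]
#12 0x5a→b22/s6 MISS; vc=[46,42,18,30,14]
#13 0x3b→b14/s6 VC-HIT; vc=[46,42,18,30,22]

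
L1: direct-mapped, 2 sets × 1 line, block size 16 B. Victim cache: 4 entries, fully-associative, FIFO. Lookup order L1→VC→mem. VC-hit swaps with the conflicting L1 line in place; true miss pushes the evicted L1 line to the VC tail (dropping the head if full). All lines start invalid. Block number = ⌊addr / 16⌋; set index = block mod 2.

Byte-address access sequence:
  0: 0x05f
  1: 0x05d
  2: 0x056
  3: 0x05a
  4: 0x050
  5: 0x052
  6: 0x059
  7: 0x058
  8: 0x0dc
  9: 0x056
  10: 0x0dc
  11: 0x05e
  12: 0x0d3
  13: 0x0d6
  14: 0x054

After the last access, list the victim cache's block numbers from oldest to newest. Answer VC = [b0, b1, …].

VC = [13]

#0 0x5f→b5/s1 MISS; vc=[]
#1 0x5d→b5/s1 L1-HIT; vc=[]
#2 0x56→b5/s1 L1-HIT; vc=[]
#3 0x5a→b5/s1 L1-HIT; vc=[]
#4 0x50→b5/s1 L1-HIT; vc=[]
#5 0x52→b5/s1 L1-HIT; vc=[]
#6 0x59→b5/s1 L1-HIT; vc=[]
#7 0x58→b5/s1 L1-HIT; vc=[]
#8 0xdc→b13/s1 MISS; vc=[5]
#9 0x56→b5/s1 VC-HIT; vc=[13]
#10 0xdc→b13/s1 VC-HIT; vc=[5]
#11 0x5e→b5/s1 VC-HIT; vc=[13]
#12 0xd3→b13/s1 VC-HIT; vc=[5]
#13 0xd6→b13/s1 L1-HIT; vc=[5]
#14 0x54→b5/s1 VC-HIT; vc=[13]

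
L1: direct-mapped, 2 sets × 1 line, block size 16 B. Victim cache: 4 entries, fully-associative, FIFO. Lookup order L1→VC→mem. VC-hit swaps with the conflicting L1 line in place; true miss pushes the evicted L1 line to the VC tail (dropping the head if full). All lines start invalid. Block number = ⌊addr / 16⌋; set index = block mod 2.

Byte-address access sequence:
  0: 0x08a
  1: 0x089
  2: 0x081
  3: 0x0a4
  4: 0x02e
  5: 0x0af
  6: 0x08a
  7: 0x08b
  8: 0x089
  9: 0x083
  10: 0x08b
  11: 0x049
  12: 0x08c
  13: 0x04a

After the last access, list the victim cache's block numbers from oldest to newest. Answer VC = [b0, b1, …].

VC = [10, 2, 8]

#0 0x8a→b8/s0 MISS; vc=[]
#1 0x89→b8/s0 L1-HIT; vc=[]
#2 0x81→b8/s0 L1-HIT; vc=[]
#3 0xa4→b10/s0 MISS; vc=[8]
#4 0x2e→b2/s0 MISS; vc=[8,10]
#5 0xaf→b10/s0 VC-HIT; vc=[8,2]
#6 0x8a→b8/s0 VC-HIT; vc=[10,2]
#7 0x8b→b8/s0 L1-HIT; vc=[10,2]
#8 0x89→b8/s0 L1-HIT; vc=[10,2]
#9 0x83→b8/s0 L1-HIT; vc=[10,2]
#10 0x8b→b8/s0 L1-HIT; vc=[10,2]
#11 0x49→b4/s0 MISS; vc=[10,2,8]
#12 0x8c→b8/s0 VC-HIT; vc=[10,2,4]
#13 0x4a→b4/s0 VC-HIT; vc=[10,2,8]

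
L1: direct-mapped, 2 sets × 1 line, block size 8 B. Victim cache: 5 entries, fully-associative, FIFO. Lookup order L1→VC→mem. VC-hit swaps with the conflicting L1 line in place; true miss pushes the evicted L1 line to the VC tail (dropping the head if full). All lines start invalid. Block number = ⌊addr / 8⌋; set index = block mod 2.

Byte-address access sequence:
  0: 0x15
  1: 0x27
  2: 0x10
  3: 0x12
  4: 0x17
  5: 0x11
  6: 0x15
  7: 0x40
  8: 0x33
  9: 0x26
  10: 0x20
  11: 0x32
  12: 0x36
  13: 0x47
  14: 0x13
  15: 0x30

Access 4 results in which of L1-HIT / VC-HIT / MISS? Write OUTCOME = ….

OUTCOME = L1-HIT

#0 0x15→b2/s0 MISS; vc=[]
#1 0x27→b4/s0 MISS; vc=[2]
#2 0x10→b2/s0 VC-HIT; vc=[4]
#3 0x12→b2/s0 L1-HIT; vc=[4]
#4 0x17→b2/s0 L1-HIT; vc=[4]
#5 0x11→b2/s0 L1-HIT; vc=[4]
#6 0x15→b2/s0 L1-HIT; vc=[4]
#7 0x40→b8/s0 MISS; vc=[4,2]
#8 0x33→b6/s0 MISS; vc=[4,2,8]
#9 0x26→b4/s0 VC-HIT; vc=[6,2,8]
#10 0x20→b4/s0 L1-HIT; vc=[6,2,8]
#11 0x32→b6/s0 VC-HIT; vc=[4,2,8]
#12 0x36→b6/s0 L1-HIT; vc=[4,2,8]
#13 0x47→b8/s0 VC-HIT; vc=[4,2,6]
#14 0x13→b2/s0 VC-HIT; vc=[4,8,6]
#15 0x30→b6/s0 VC-HIT; vc=[4,8,2]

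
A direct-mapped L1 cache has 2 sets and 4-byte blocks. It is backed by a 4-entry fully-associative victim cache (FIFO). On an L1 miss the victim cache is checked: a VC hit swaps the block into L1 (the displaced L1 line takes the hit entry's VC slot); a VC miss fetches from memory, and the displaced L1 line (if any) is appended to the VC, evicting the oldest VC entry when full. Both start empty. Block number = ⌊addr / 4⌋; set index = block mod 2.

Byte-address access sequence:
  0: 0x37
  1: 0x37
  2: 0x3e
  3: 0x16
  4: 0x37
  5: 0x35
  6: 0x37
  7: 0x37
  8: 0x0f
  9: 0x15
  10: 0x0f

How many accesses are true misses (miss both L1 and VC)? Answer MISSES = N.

0: 0x37 (blk 13, set 1) → MISS  vc=[]
1: 0x37 (blk 13, set 1) → L1-HIT  vc=[]
2: 0x3e (blk 15, set 1) → MISS  vc=[13]
3: 0x16 (blk 5, set 1) → MISS  vc=[13, 15]
4: 0x37 (blk 13, set 1) → VC-HIT  vc=[5, 15]
5: 0x35 (blk 13, set 1) → L1-HIT  vc=[5, 15]
6: 0x37 (blk 13, set 1) → L1-HIT  vc=[5, 15]
7: 0x37 (blk 13, set 1) → L1-HIT  vc=[5, 15]
8: 0xf (blk 3, set 1) → MISS  vc=[5, 15, 13]
9: 0x15 (blk 5, set 1) → VC-HIT  vc=[3, 15, 13]
10: 0xf (blk 3, set 1) → VC-HIT  vc=[5, 15, 13]

MISSES = 4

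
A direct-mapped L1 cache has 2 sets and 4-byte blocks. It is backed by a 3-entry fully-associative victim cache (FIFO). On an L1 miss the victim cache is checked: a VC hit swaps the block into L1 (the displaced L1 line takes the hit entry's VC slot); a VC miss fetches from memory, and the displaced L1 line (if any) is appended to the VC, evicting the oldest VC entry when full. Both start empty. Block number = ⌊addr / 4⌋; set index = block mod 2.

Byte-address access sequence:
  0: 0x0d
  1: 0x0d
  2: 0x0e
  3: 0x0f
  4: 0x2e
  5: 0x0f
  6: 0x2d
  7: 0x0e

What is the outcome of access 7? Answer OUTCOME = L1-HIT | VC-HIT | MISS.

#0 0xd→b3/s1 MISS; vc=[]
#1 0xd→b3/s1 L1-HIT; vc=[]
#2 0xe→b3/s1 L1-HIT; vc=[]
#3 0xf→b3/s1 L1-HIT; vc=[]
#4 0x2e→b11/s1 MISS; vc=[3]
#5 0xf→b3/s1 VC-HIT; vc=[11]
#6 0x2d→b11/s1 VC-HIT; vc=[3]
#7 0xe→b3/s1 VC-HIT; vc=[11]

OUTCOME = VC-HIT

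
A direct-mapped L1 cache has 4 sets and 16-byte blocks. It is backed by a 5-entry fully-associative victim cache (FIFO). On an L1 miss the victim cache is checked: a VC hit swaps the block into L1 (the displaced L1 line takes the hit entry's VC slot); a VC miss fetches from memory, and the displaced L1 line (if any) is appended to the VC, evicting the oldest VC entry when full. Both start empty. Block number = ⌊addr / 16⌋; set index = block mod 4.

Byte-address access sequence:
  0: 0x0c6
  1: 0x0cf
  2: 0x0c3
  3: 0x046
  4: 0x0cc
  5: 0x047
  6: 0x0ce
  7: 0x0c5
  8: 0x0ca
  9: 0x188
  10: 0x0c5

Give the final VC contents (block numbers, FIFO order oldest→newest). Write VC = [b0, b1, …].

VC = [4, 24]

0: 0xc6 (blk 12, set 0) → MISS  vc=[]
1: 0xcf (blk 12, set 0) → L1-HIT  vc=[]
2: 0xc3 (blk 12, set 0) → L1-HIT  vc=[]
3: 0x46 (blk 4, set 0) → MISS  vc=[12]
4: 0xcc (blk 12, set 0) → VC-HIT  vc=[4]
5: 0x47 (blk 4, set 0) → VC-HIT  vc=[12]
6: 0xce (blk 12, set 0) → VC-HIT  vc=[4]
7: 0xc5 (blk 12, set 0) → L1-HIT  vc=[4]
8: 0xca (blk 12, set 0) → L1-HIT  vc=[4]
9: 0x188 (blk 24, set 0) → MISS  vc=[4, 12]
10: 0xc5 (blk 12, set 0) → VC-HIT  vc=[4, 24]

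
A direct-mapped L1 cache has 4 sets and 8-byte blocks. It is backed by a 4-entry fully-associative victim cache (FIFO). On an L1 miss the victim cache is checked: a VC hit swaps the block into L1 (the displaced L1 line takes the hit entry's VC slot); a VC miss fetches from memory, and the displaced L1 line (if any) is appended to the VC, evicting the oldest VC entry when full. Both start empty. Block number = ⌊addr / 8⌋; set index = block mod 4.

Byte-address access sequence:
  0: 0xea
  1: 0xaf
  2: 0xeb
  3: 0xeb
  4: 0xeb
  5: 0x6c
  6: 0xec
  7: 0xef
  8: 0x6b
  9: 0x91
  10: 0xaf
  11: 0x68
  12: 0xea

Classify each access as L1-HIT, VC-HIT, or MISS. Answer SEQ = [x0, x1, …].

SEQ = [MISS, MISS, VC-HIT, L1-HIT, L1-HIT, MISS, VC-HIT, L1-HIT, VC-HIT, MISS, VC-HIT, VC-HIT, VC-HIT]

  [0] addr=0xea blk=29 s=1: MISS | VC []
  [1] addr=0xaf blk=21 s=1: MISS | VC [29]
  [2] addr=0xeb blk=29 s=1: VC-HIT | VC [21]
  [3] addr=0xeb blk=29 s=1: L1-HIT | VC [21]
  [4] addr=0xeb blk=29 s=1: L1-HIT | VC [21]
  [5] addr=0x6c blk=13 s=1: MISS | VC [21, 29]
  [6] addr=0xec blk=29 s=1: VC-HIT | VC [21, 13]
  [7] addr=0xef blk=29 s=1: L1-HIT | VC [21, 13]
  [8] addr=0x6b blk=13 s=1: VC-HIT | VC [21, 29]
  [9] addr=0x91 blk=18 s=2: MISS | VC [21, 29]
  [10] addr=0xaf blk=21 s=1: VC-HIT | VC [13, 29]
  [11] addr=0x68 blk=13 s=1: VC-HIT | VC [21, 29]
  [12] addr=0xea blk=29 s=1: VC-HIT | VC [21, 13]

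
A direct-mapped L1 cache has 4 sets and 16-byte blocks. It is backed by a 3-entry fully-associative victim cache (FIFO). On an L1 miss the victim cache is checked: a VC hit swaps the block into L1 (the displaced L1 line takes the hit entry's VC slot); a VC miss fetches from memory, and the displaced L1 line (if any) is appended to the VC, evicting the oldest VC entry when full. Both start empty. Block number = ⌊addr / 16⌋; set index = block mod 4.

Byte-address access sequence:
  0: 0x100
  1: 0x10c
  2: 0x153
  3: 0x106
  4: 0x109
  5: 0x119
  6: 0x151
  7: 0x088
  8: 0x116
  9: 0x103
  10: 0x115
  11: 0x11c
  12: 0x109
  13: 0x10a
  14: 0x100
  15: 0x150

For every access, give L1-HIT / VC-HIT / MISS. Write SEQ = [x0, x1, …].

SEQ = [MISS, L1-HIT, MISS, L1-HIT, L1-HIT, MISS, VC-HIT, MISS, VC-HIT, VC-HIT, L1-HIT, L1-HIT, L1-HIT, L1-HIT, L1-HIT, VC-HIT]

  [0] addr=0x100 blk=16 s=0: MISS | VC []
  [1] addr=0x10c blk=16 s=0: L1-HIT | VC []
  [2] addr=0x153 blk=21 s=1: MISS | VC []
  [3] addr=0x106 blk=16 s=0: L1-HIT | VC []
  [4] addr=0x109 blk=16 s=0: L1-HIT | VC []
  [5] addr=0x119 blk=17 s=1: MISS | VC [21]
  [6] addr=0x151 blk=21 s=1: VC-HIT | VC [17]
  [7] addr=0x88 blk=8 s=0: MISS | VC [17, 16]
  [8] addr=0x116 blk=17 s=1: VC-HIT | VC [21, 16]
  [9] addr=0x103 blk=16 s=0: VC-HIT | VC [21, 8]
  [10] addr=0x115 blk=17 s=1: L1-HIT | VC [21, 8]
  [11] addr=0x11c blk=17 s=1: L1-HIT | VC [21, 8]
  [12] addr=0x109 blk=16 s=0: L1-HIT | VC [21, 8]
  [13] addr=0x10a blk=16 s=0: L1-HIT | VC [21, 8]
  [14] addr=0x100 blk=16 s=0: L1-HIT | VC [21, 8]
  [15] addr=0x150 blk=21 s=1: VC-HIT | VC [17, 8]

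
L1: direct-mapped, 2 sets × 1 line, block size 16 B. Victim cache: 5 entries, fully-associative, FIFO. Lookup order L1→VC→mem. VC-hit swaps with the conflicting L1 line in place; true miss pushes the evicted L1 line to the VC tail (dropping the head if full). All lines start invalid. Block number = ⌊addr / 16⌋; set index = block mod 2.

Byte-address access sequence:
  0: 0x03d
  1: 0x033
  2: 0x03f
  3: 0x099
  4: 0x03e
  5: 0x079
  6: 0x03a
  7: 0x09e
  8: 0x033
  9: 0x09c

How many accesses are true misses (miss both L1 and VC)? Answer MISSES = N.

#0 0x3d→b3/s1 MISS; vc=[]
#1 0x33→b3/s1 L1-HIT; vc=[]
#2 0x3f→b3/s1 L1-HIT; vc=[]
#3 0x99→b9/s1 MISS; vc=[3]
#4 0x3e→b3/s1 VC-HIT; vc=[9]
#5 0x79→b7/s1 MISS; vc=[9,3]
#6 0x3a→b3/s1 VC-HIT; vc=[9,7]
#7 0x9e→b9/s1 VC-HIT; vc=[3,7]
#8 0x33→b3/s1 VC-HIT; vc=[9,7]
#9 0x9c→b9/s1 VC-HIT; vc=[3,7]

MISSES = 3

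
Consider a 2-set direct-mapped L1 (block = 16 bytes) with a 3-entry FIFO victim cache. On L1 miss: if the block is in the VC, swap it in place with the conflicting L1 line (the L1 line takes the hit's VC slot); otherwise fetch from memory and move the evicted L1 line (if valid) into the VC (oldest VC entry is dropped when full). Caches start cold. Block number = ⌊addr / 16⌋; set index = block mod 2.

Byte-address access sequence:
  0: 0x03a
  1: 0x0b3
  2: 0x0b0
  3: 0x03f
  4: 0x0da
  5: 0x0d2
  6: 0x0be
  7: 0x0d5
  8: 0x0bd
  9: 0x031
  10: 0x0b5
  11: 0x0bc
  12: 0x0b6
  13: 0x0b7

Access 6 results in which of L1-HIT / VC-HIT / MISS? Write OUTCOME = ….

0: 0x3a (blk 3, set 1) → MISS  vc=[]
1: 0xb3 (blk 11, set 1) → MISS  vc=[3]
2: 0xb0 (blk 11, set 1) → L1-HIT  vc=[3]
3: 0x3f (blk 3, set 1) → VC-HIT  vc=[11]
4: 0xda (blk 13, set 1) → MISS  vc=[11, 3]
5: 0xd2 (blk 13, set 1) → L1-HIT  vc=[11, 3]
6: 0xbe (blk 11, set 1) → VC-HIT  vc=[13, 3]
7: 0xd5 (blk 13, set 1) → VC-HIT  vc=[11, 3]
8: 0xbd (blk 11, set 1) → VC-HIT  vc=[13, 3]
9: 0x31 (blk 3, set 1) → VC-HIT  vc=[13, 11]
10: 0xb5 (blk 11, set 1) → VC-HIT  vc=[13, 3]
11: 0xbc (blk 11, set 1) → L1-HIT  vc=[13, 3]
12: 0xb6 (blk 11, set 1) → L1-HIT  vc=[13, 3]
13: 0xb7 (blk 11, set 1) → L1-HIT  vc=[13, 3]

OUTCOME = VC-HIT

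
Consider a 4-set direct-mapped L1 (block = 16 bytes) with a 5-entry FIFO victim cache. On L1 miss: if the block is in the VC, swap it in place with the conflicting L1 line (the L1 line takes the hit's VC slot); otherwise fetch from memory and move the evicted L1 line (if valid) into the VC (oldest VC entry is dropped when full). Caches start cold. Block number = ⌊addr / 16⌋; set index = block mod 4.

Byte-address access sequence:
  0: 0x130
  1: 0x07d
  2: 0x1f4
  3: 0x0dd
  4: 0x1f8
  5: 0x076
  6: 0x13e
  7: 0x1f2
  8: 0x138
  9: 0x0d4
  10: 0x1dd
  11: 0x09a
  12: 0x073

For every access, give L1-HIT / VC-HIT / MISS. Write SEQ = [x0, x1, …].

0: 0x130 (blk 19, set 3) → MISS  vc=[]
1: 0x7d (blk 7, set 3) → MISS  vc=[19]
2: 0x1f4 (blk 31, set 3) → MISS  vc=[19, 7]
3: 0xdd (blk 13, set 1) → MISS  vc=[19, 7]
4: 0x1f8 (blk 31, set 3) → L1-HIT  vc=[19, 7]
5: 0x76 (blk 7, set 3) → VC-HIT  vc=[19, 31]
6: 0x13e (blk 19, set 3) → VC-HIT  vc=[7, 31]
7: 0x1f2 (blk 31, set 3) → VC-HIT  vc=[7, 19]
8: 0x138 (blk 19, set 3) → VC-HIT  vc=[7, 31]
9: 0xd4 (blk 13, set 1) → L1-HIT  vc=[7, 31]
10: 0x1dd (blk 29, set 1) → MISS  vc=[7, 31, 13]
11: 0x9a (blk 9, set 1) → MISS  vc=[7, 31, 13, 29]
12: 0x73 (blk 7, set 3) → VC-HIT  vc=[19, 31, 13, 29]

SEQ = [MISS, MISS, MISS, MISS, L1-HIT, VC-HIT, VC-HIT, VC-HIT, VC-HIT, L1-HIT, MISS, MISS, VC-HIT]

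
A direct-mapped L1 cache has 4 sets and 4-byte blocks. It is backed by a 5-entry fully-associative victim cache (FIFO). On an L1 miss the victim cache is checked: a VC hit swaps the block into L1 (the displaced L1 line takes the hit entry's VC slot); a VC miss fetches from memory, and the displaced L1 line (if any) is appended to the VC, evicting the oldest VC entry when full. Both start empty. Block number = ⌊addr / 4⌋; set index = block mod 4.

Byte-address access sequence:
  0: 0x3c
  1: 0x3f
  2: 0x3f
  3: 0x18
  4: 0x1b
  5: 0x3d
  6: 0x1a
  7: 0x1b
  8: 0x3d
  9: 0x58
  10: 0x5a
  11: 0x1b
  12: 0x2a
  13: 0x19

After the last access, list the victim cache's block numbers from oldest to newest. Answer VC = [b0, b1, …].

VC = [22, 10]

  [0] addr=0x3c blk=15 s=3: MISS | VC []
  [1] addr=0x3f blk=15 s=3: L1-HIT | VC []
  [2] addr=0x3f blk=15 s=3: L1-HIT | VC []
  [3] addr=0x18 blk=6 s=2: MISS | VC []
  [4] addr=0x1b blk=6 s=2: L1-HIT | VC []
  [5] addr=0x3d blk=15 s=3: L1-HIT | VC []
  [6] addr=0x1a blk=6 s=2: L1-HIT | VC []
  [7] addr=0x1b blk=6 s=2: L1-HIT | VC []
  [8] addr=0x3d blk=15 s=3: L1-HIT | VC []
  [9] addr=0x58 blk=22 s=2: MISS | VC [6]
  [10] addr=0x5a blk=22 s=2: L1-HIT | VC [6]
  [11] addr=0x1b blk=6 s=2: VC-HIT | VC [22]
  [12] addr=0x2a blk=10 s=2: MISS | VC [22, 6]
  [13] addr=0x19 blk=6 s=2: VC-HIT | VC [22, 10]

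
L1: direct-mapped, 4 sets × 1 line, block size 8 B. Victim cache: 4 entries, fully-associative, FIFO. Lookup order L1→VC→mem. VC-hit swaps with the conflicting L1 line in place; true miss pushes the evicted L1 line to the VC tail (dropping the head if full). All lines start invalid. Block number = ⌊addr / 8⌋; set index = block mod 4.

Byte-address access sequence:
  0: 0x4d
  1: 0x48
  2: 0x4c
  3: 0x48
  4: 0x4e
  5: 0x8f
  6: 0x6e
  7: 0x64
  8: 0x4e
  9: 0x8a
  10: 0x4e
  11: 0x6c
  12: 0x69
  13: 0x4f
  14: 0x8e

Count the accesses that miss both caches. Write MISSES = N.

#0 0x4d→b9/s1 MISS; vc=[]
#1 0x48→b9/s1 L1-HIT; vc=[]
#2 0x4c→b9/s1 L1-HIT; vc=[]
#3 0x48→b9/s1 L1-HIT; vc=[]
#4 0x4e→b9/s1 L1-HIT; vc=[]
#5 0x8f→b17/s1 MISS; vc=[9]
#6 0x6e→b13/s1 MISS; vc=[9,17]
#7 0x64→b12/s0 MISS; vc=[9,17]
#8 0x4e→b9/s1 VC-HIT; vc=[13,17]
#9 0x8a→b17/s1 VC-HIT; vc=[13,9]
#10 0x4e→b9/s1 VC-HIT; vc=[13,17]
#11 0x6c→b13/s1 VC-HIT; vc=[9,17]
#12 0x69→b13/s1 L1-HIT; vc=[9,17]
#13 0x4f→b9/s1 VC-HIT; vc=[13,17]
#14 0x8e→b17/s1 VC-HIT; vc=[13,9]

MISSES = 4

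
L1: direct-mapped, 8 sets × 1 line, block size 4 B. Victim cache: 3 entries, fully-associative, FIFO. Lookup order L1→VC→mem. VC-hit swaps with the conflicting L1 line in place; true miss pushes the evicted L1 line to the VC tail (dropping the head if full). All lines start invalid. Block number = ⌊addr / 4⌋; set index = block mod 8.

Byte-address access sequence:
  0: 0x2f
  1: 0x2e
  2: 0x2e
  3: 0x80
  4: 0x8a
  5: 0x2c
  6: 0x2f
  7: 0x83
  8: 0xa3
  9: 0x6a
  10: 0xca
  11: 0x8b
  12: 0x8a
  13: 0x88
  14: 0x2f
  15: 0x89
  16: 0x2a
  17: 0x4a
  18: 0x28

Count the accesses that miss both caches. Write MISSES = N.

#0 0x2f→b11/s3 MISS; vc=[]
#1 0x2e→b11/s3 L1-HIT; vc=[]
#2 0x2e→b11/s3 L1-HIT; vc=[]
#3 0x80→b32/s0 MISS; vc=[]
#4 0x8a→b34/s2 MISS; vc=[]
#5 0x2c→b11/s3 L1-HIT; vc=[]
#6 0x2f→b11/s3 L1-HIT; vc=[]
#7 0x83→b32/s0 L1-HIT; vc=[]
#8 0xa3→b40/s0 MISS; vc=[32]
#9 0x6a→b26/s2 MISS; vc=[32,34]
#10 0xca→b50/s2 MISS; vc=[32,34,26]
#11 0x8b→b34/s2 VC-HIT; vc=[32,50,26]
#12 0x8a→b34/s2 L1-HIT; vc=[32,50,26]
#13 0x88→b34/s2 L1-HIT; vc=[32,50,26]
#14 0x2f→b11/s3 L1-HIT; vc=[32,50,26]
#15 0x89→b34/s2 L1-HIT; vc=[32,50,26]
#16 0x2a→b10/s2 MISS; vc=[50,26,34]
#17 0x4a→b18/s2 MISS; vc=[26,34,10]
#18 0x28→b10/s2 VC-HIT; vc=[26,34,18]

MISSES = 8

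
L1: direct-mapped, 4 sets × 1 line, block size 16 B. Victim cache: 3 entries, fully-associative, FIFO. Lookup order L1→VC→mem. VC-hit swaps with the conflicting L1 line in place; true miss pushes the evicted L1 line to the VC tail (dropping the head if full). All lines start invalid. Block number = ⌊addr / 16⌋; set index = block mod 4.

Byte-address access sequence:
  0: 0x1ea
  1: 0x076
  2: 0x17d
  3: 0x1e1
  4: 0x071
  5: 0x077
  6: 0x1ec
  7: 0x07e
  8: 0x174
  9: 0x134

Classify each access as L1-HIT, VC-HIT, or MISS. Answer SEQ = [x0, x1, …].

#0 0x1ea→b30/s2 MISS; vc=[]
#1 0x76→b7/s3 MISS; vc=[]
#2 0x17d→b23/s3 MISS; vc=[7]
#3 0x1e1→b30/s2 L1-HIT; vc=[7]
#4 0x71→b7/s3 VC-HIT; vc=[23]
#5 0x77→b7/s3 L1-HIT; vc=[23]
#6 0x1ec→b30/s2 L1-HIT; vc=[23]
#7 0x7e→b7/s3 L1-HIT; vc=[23]
#8 0x174→b23/s3 VC-HIT; vc=[7]
#9 0x134→b19/s3 MISS; vc=[7,23]

SEQ = [MISS, MISS, MISS, L1-HIT, VC-HIT, L1-HIT, L1-HIT, L1-HIT, VC-HIT, MISS]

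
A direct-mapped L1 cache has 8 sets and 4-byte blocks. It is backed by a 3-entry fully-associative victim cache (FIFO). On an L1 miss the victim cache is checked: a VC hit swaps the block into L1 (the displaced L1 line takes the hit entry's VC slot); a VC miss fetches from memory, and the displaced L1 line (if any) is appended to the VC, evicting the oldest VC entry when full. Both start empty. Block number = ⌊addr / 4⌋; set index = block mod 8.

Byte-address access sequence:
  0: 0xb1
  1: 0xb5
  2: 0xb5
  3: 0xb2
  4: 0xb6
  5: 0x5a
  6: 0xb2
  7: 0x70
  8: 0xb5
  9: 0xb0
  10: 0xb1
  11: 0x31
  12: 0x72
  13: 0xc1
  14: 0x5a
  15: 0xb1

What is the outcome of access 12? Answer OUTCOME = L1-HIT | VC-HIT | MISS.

  [0] addr=0xb1 blk=44 s=4: MISS | VC []
  [1] addr=0xb5 blk=45 s=5: MISS | VC []
  [2] addr=0xb5 blk=45 s=5: L1-HIT | VC []
  [3] addr=0xb2 blk=44 s=4: L1-HIT | VC []
  [4] addr=0xb6 blk=45 s=5: L1-HIT | VC []
  [5] addr=0x5a blk=22 s=6: MISS | VC []
  [6] addr=0xb2 blk=44 s=4: L1-HIT | VC []
  [7] addr=0x70 blk=28 s=4: MISS | VC [44]
  [8] addr=0xb5 blk=45 s=5: L1-HIT | VC [44]
  [9] addr=0xb0 blk=44 s=4: VC-HIT | VC [28]
  [10] addr=0xb1 blk=44 s=4: L1-HIT | VC [28]
  [11] addr=0x31 blk=12 s=4: MISS | VC [28, 44]
  [12] addr=0x72 blk=28 s=4: VC-HIT | VC [12, 44]
  [13] addr=0xc1 blk=48 s=0: MISS | VC [12, 44]
  [14] addr=0x5a blk=22 s=6: L1-HIT | VC [12, 44]
  [15] addr=0xb1 blk=44 s=4: VC-HIT | VC [12, 28]

OUTCOME = VC-HIT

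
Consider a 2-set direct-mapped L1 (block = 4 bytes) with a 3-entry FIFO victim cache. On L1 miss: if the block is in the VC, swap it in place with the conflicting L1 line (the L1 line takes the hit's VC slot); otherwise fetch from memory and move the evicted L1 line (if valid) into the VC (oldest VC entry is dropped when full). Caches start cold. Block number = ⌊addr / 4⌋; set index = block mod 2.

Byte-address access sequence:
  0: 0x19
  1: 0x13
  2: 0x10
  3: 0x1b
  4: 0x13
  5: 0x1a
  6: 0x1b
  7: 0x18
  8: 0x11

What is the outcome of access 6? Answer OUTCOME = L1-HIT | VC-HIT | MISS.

OUTCOME = L1-HIT

  [0] addr=0x19 blk=6 s=0: MISS | VC []
  [1] addr=0x13 blk=4 s=0: MISS | VC [6]
  [2] addr=0x10 blk=4 s=0: L1-HIT | VC [6]
  [3] addr=0x1b blk=6 s=0: VC-HIT | VC [4]
  [4] addr=0x13 blk=4 s=0: VC-HIT | VC [6]
  [5] addr=0x1a blk=6 s=0: VC-HIT | VC [4]
  [6] addr=0x1b blk=6 s=0: L1-HIT | VC [4]
  [7] addr=0x18 blk=6 s=0: L1-HIT | VC [4]
  [8] addr=0x11 blk=4 s=0: VC-HIT | VC [6]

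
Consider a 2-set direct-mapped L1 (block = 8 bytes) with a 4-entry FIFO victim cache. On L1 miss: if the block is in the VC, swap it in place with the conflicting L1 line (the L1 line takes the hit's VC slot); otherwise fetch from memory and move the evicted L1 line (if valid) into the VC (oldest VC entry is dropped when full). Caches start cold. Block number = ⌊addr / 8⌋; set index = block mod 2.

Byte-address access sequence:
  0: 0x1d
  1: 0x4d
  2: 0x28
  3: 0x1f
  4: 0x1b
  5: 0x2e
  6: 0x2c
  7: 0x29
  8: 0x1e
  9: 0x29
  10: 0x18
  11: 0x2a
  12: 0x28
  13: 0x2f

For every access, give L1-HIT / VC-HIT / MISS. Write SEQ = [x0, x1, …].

0: 0x1d (blk 3, set 1) → MISS  vc=[]
1: 0x4d (blk 9, set 1) → MISS  vc=[3]
2: 0x28 (blk 5, set 1) → MISS  vc=[3, 9]
3: 0x1f (blk 3, set 1) → VC-HIT  vc=[5, 9]
4: 0x1b (blk 3, set 1) → L1-HIT  vc=[5, 9]
5: 0x2e (blk 5, set 1) → VC-HIT  vc=[3, 9]
6: 0x2c (blk 5, set 1) → L1-HIT  vc=[3, 9]
7: 0x29 (blk 5, set 1) → L1-HIT  vc=[3, 9]
8: 0x1e (blk 3, set 1) → VC-HIT  vc=[5, 9]
9: 0x29 (blk 5, set 1) → VC-HIT  vc=[3, 9]
10: 0x18 (blk 3, set 1) → VC-HIT  vc=[5, 9]
11: 0x2a (blk 5, set 1) → VC-HIT  vc=[3, 9]
12: 0x28 (blk 5, set 1) → L1-HIT  vc=[3, 9]
13: 0x2f (blk 5, set 1) → L1-HIT  vc=[3, 9]

SEQ = [MISS, MISS, MISS, VC-HIT, L1-HIT, VC-HIT, L1-HIT, L1-HIT, VC-HIT, VC-HIT, VC-HIT, VC-HIT, L1-HIT, L1-HIT]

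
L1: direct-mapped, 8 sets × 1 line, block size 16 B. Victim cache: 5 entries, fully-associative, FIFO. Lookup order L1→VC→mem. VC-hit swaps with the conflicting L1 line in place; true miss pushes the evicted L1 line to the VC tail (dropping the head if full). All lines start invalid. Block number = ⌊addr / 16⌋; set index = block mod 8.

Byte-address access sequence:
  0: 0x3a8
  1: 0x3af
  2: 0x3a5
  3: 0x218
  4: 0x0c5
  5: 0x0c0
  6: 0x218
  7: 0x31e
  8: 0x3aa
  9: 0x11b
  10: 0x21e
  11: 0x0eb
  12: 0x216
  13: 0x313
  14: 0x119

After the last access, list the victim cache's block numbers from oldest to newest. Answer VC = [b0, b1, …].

VC = [49, 33]

#0 0x3a8→b58/s2 MISS; vc=[]
#1 0x3af→b58/s2 L1-HIT; vc=[]
#2 0x3a5→b58/s2 L1-HIT; vc=[]
#3 0x218→b33/s1 MISS; vc=[]
#4 0xc5→b12/s4 MISS; vc=[]
#5 0xc0→b12/s4 L1-HIT; vc=[]
#6 0x218→b33/s1 L1-HIT; vc=[]
#7 0x31e→b49/s1 MISS; vc=[33]
#8 0x3aa→b58/s2 L1-HIT; vc=[33]
#9 0x11b→b17/s1 MISS; vc=[33,49]
#10 0x21e→b33/s1 VC-HIT; vc=[17,49]
#11 0xeb→b14/s6 MISS; vc=[17,49]
#12 0x216→b33/s1 L1-HIT; vc=[17,49]
#13 0x313→b49/s1 VC-HIT; vc=[17,33]
#14 0x119→b17/s1 VC-HIT; vc=[49,33]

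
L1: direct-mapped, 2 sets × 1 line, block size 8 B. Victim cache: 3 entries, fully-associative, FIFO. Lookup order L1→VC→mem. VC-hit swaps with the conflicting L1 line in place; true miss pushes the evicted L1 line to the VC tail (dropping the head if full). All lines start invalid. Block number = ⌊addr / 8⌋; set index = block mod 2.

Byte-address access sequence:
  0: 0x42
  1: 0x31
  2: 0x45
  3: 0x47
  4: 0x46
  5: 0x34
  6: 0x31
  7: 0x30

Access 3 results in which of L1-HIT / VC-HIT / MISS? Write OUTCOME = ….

OUTCOME = L1-HIT

#0 0x42→b8/s0 MISS; vc=[]
#1 0x31→b6/s0 MISS; vc=[8]
#2 0x45→b8/s0 VC-HIT; vc=[6]
#3 0x47→b8/s0 L1-HIT; vc=[6]
#4 0x46→b8/s0 L1-HIT; vc=[6]
#5 0x34→b6/s0 VC-HIT; vc=[8]
#6 0x31→b6/s0 L1-HIT; vc=[8]
#7 0x30→b6/s0 L1-HIT; vc=[8]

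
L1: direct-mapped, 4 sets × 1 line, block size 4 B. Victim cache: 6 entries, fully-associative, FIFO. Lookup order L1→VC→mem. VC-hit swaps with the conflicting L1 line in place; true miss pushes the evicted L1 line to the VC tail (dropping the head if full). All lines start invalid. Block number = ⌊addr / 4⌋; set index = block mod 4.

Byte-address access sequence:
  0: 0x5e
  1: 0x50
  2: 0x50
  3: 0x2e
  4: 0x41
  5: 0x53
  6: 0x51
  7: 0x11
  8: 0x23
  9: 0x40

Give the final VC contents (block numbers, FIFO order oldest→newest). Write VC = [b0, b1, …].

  [0] addr=0x5e blk=23 s=3: MISS | VC []
  [1] addr=0x50 blk=20 s=0: MISS | VC []
  [2] addr=0x50 blk=20 s=0: L1-HIT | VC []
  [3] addr=0x2e blk=11 s=3: MISS | VC [23]
  [4] addr=0x41 blk=16 s=0: MISS | VC [23, 20]
  [5] addr=0x53 blk=20 s=0: VC-HIT | VC [23, 16]
  [6] addr=0x51 blk=20 s=0: L1-HIT | VC [23, 16]
  [7] addr=0x11 blk=4 s=0: MISS | VC [23, 16, 20]
  [8] addr=0x23 blk=8 s=0: MISS | VC [23, 16, 20, 4]
  [9] addr=0x40 blk=16 s=0: VC-HIT | VC [23, 8, 20, 4]

VC = [23, 8, 20, 4]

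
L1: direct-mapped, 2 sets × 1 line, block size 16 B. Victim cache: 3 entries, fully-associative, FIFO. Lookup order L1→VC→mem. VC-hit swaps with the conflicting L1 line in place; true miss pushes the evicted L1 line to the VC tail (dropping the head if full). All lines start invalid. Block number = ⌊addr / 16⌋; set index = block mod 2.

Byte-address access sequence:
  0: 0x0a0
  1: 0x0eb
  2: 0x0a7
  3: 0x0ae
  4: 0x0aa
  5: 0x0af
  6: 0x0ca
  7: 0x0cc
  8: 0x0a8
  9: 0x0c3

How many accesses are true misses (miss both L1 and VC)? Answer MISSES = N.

#0 0xa0→b10/s0 MISS; vc=[]
#1 0xeb→b14/s0 MISS; vc=[10]
#2 0xa7→b10/s0 VC-HIT; vc=[14]
#3 0xae→b10/s0 L1-HIT; vc=[14]
#4 0xaa→b10/s0 L1-HIT; vc=[14]
#5 0xaf→b10/s0 L1-HIT; vc=[14]
#6 0xca→b12/s0 MISS; vc=[14,10]
#7 0xcc→b12/s0 L1-HIT; vc=[14,10]
#8 0xa8→b10/s0 VC-HIT; vc=[14,12]
#9 0xc3→b12/s0 VC-HIT; vc=[14,10]

MISSES = 3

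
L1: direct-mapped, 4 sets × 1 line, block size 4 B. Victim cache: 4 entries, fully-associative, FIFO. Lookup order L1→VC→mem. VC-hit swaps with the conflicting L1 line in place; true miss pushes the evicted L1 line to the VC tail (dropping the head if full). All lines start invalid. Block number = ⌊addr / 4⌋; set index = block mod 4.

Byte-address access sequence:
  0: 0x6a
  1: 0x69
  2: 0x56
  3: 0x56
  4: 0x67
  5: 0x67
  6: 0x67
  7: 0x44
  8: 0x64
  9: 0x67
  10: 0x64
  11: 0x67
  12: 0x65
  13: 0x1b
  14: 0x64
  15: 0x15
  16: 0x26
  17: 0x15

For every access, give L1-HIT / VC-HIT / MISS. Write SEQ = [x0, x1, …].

SEQ = [MISS, L1-HIT, MISS, L1-HIT, MISS, L1-HIT, L1-HIT, MISS, VC-HIT, L1-HIT, L1-HIT, L1-HIT, L1-HIT, MISS, L1-HIT, MISS, MISS, VC-HIT]

#0 0x6a→b26/s2 MISS; vc=[]
#1 0x69→b26/s2 L1-HIT; vc=[]
#2 0x56→b21/s1 MISS; vc=[]
#3 0x56→b21/s1 L1-HIT; vc=[]
#4 0x67→b25/s1 MISS; vc=[21]
#5 0x67→b25/s1 L1-HIT; vc=[21]
#6 0x67→b25/s1 L1-HIT; vc=[21]
#7 0x44→b17/s1 MISS; vc=[21,25]
#8 0x64→b25/s1 VC-HIT; vc=[21,17]
#9 0x67→b25/s1 L1-HIT; vc=[21,17]
#10 0x64→b25/s1 L1-HIT; vc=[21,17]
#11 0x67→b25/s1 L1-HIT; vc=[21,17]
#12 0x65→b25/s1 L1-HIT; vc=[21,17]
#13 0x1b→b6/s2 MISS; vc=[21,17,26]
#14 0x64→b25/s1 L1-HIT; vc=[21,17,26]
#15 0x15→b5/s1 MISS; vc=[21,17,26,25]
#16 0x26→b9/s1 MISS; vc=[17,26,25,5]
#17 0x15→b5/s1 VC-HIT; vc=[17,26,25,9]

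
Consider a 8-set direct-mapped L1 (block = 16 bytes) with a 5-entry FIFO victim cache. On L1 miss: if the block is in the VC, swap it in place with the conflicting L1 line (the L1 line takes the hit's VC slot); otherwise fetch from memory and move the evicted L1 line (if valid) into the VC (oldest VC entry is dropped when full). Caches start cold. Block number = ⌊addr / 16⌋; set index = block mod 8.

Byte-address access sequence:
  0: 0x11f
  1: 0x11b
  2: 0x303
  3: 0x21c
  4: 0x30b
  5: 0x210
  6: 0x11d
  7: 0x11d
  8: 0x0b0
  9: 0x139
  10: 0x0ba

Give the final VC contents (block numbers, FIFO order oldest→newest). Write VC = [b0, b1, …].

0: 0x11f (blk 17, set 1) → MISS  vc=[]
1: 0x11b (blk 17, set 1) → L1-HIT  vc=[]
2: 0x303 (blk 48, set 0) → MISS  vc=[]
3: 0x21c (blk 33, set 1) → MISS  vc=[17]
4: 0x30b (blk 48, set 0) → L1-HIT  vc=[17]
5: 0x210 (blk 33, set 1) → L1-HIT  vc=[17]
6: 0x11d (blk 17, set 1) → VC-HIT  vc=[33]
7: 0x11d (blk 17, set 1) → L1-HIT  vc=[33]
8: 0xb0 (blk 11, set 3) → MISS  vc=[33]
9: 0x139 (blk 19, set 3) → MISS  vc=[33, 11]
10: 0xba (blk 11, set 3) → VC-HIT  vc=[33, 19]

VC = [33, 19]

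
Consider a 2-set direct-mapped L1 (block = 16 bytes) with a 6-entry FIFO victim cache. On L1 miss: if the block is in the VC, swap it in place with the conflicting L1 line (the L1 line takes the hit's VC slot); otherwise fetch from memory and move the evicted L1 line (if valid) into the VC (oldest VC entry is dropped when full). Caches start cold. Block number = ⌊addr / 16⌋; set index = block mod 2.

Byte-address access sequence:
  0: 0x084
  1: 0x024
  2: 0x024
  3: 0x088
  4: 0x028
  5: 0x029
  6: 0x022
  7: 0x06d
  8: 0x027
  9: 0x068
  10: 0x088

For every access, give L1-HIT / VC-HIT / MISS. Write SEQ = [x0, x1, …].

SEQ = [MISS, MISS, L1-HIT, VC-HIT, VC-HIT, L1-HIT, L1-HIT, MISS, VC-HIT, VC-HIT, VC-HIT]

  [0] addr=0x84 blk=8 s=0: MISS | VC []
  [1] addr=0x24 blk=2 s=0: MISS | VC [8]
  [2] addr=0x24 blk=2 s=0: L1-HIT | VC [8]
  [3] addr=0x88 blk=8 s=0: VC-HIT | VC [2]
  [4] addr=0x28 blk=2 s=0: VC-HIT | VC [8]
  [5] addr=0x29 blk=2 s=0: L1-HIT | VC [8]
  [6] addr=0x22 blk=2 s=0: L1-HIT | VC [8]
  [7] addr=0x6d blk=6 s=0: MISS | VC [8, 2]
  [8] addr=0x27 blk=2 s=0: VC-HIT | VC [8, 6]
  [9] addr=0x68 blk=6 s=0: VC-HIT | VC [8, 2]
  [10] addr=0x88 blk=8 s=0: VC-HIT | VC [6, 2]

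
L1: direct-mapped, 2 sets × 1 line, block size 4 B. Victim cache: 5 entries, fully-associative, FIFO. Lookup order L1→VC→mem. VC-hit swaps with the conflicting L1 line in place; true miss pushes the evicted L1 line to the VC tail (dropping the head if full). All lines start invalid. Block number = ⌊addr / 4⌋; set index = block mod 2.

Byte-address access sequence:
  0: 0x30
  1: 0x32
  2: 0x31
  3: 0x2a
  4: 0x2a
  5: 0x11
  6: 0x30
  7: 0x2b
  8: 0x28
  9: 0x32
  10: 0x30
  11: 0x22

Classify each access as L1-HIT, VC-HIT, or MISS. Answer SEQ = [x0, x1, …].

SEQ = [MISS, L1-HIT, L1-HIT, MISS, L1-HIT, MISS, VC-HIT, VC-HIT, L1-HIT, VC-HIT, L1-HIT, MISS]

#0 0x30→b12/s0 MISS; vc=[]
#1 0x32→b12/s0 L1-HIT; vc=[]
#2 0x31→b12/s0 L1-HIT; vc=[]
#3 0x2a→b10/s0 MISS; vc=[12]
#4 0x2a→b10/s0 L1-HIT; vc=[12]
#5 0x11→b4/s0 MISS; vc=[12,10]
#6 0x30→b12/s0 VC-HIT; vc=[4,10]
#7 0x2b→b10/s0 VC-HIT; vc=[4,12]
#8 0x28→b10/s0 L1-HIT; vc=[4,12]
#9 0x32→b12/s0 VC-HIT; vc=[4,10]
#10 0x30→b12/s0 L1-HIT; vc=[4,10]
#11 0x22→b8/s0 MISS; vc=[4,10,12]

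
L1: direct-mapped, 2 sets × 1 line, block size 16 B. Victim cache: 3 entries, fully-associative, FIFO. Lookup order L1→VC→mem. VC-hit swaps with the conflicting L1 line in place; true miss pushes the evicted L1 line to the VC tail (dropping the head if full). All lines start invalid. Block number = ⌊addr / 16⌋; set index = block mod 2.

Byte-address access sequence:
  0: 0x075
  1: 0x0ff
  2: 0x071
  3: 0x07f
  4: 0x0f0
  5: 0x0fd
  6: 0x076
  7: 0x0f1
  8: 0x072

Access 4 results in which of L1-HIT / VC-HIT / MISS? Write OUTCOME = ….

  [0] addr=0x75 blk=7 s=1: MISS | VC []
  [1] addr=0xff blk=15 s=1: MISS | VC [7]
  [2] addr=0x71 blk=7 s=1: VC-HIT | VC [15]
  [3] addr=0x7f blk=7 s=1: L1-HIT | VC [15]
  [4] addr=0xf0 blk=15 s=1: VC-HIT | VC [7]
  [5] addr=0xfd blk=15 s=1: L1-HIT | VC [7]
  [6] addr=0x76 blk=7 s=1: VC-HIT | VC [15]
  [7] addr=0xf1 blk=15 s=1: VC-HIT | VC [7]
  [8] addr=0x72 blk=7 s=1: VC-HIT | VC [15]

OUTCOME = VC-HIT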